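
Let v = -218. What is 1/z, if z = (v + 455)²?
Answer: 1/56169 ≈ 1.7803e-5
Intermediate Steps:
z = 56169 (z = (-218 + 455)² = 237² = 56169)
1/z = 1/56169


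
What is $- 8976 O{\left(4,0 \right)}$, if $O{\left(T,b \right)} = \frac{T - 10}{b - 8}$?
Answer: $-6732$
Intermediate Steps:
$O{\left(T,b \right)} = \frac{-10 + T}{-8 + b}$
$- 8976 O{\left(4,0 \right)} = - 8976 \frac{-10 + 4}{-8 + 0} = - 8976 \frac{1}{-8} \left(-6\right) = - 8976 \left(\left(- \frac{1}{8}\right) \left(-6\right)\right) = \left(-8976\right) \frac{3}{4} = -6732$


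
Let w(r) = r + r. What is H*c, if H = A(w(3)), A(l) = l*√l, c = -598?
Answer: -3588*√6 ≈ -8788.8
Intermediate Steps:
w(r) = 2*r
A(l) = l^(3/2)
H = 6*√6 (H = (2*3)^(3/2) = 6^(3/2) = 6*√6 ≈ 14.697)
H*c = (6*√6)*(-598) = -3588*√6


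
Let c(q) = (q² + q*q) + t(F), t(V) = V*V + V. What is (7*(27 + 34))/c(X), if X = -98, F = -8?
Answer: 61/2752 ≈ 0.022166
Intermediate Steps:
t(V) = V + V² (t(V) = V² + V = V + V²)
c(q) = 56 + 2*q² (c(q) = (q² + q*q) - 8*(1 - 8) = (q² + q²) - 8*(-7) = 2*q² + 56 = 56 + 2*q²)
(7*(27 + 34))/c(X) = (7*(27 + 34))/(56 + 2*(-98)²) = (7*61)/(56 + 2*9604) = 427/(56 + 19208) = 427/19264 = 427*(1/19264) = 61/2752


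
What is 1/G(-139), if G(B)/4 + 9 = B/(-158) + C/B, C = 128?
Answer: -10981/397122 ≈ -0.027651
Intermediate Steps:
G(B) = -36 + 512/B - 2*B/79 (G(B) = -36 + 4*(B/(-158) + 128/B) = -36 + 4*(B*(-1/158) + 128/B) = -36 + 4*(-B/158 + 128/B) = -36 + 4*(128/B - B/158) = -36 + (512/B - 2*B/79) = -36 + 512/B - 2*B/79)
1/G(-139) = 1/(-36 + 512/(-139) - 2/79*(-139)) = 1/(-36 + 512*(-1/139) + 278/79) = 1/(-36 - 512/139 + 278/79) = 1/(-397122/10981) = -10981/397122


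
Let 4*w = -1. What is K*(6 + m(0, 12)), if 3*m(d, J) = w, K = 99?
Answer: 2343/4 ≈ 585.75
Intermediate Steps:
w = -¼ (w = (¼)*(-1) = -¼ ≈ -0.25000)
m(d, J) = -1/12 (m(d, J) = (⅓)*(-¼) = -1/12)
K*(6 + m(0, 12)) = 99*(6 - 1/12) = 99*(71/12) = 2343/4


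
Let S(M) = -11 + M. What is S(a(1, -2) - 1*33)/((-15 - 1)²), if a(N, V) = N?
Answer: -43/256 ≈ -0.16797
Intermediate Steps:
S(a(1, -2) - 1*33)/((-15 - 1)²) = (-11 + (1 - 1*33))/((-15 - 1)²) = (-11 + (1 - 33))/((-16)²) = (-11 - 32)/256 = -43*1/256 = -43/256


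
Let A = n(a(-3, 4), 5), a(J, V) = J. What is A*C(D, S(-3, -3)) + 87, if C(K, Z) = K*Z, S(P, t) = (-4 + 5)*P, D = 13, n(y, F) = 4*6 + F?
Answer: -1044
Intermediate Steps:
n(y, F) = 24 + F
S(P, t) = P (S(P, t) = 1*P = P)
A = 29 (A = 24 + 5 = 29)
A*C(D, S(-3, -3)) + 87 = 29*(13*(-3)) + 87 = 29*(-39) + 87 = -1131 + 87 = -1044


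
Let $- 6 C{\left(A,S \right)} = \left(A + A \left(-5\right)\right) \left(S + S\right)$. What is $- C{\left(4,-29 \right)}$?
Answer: $\frac{464}{3} \approx 154.67$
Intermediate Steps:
$C{\left(A,S \right)} = \frac{4 A S}{3}$ ($C{\left(A,S \right)} = - \frac{\left(A + A \left(-5\right)\right) \left(S + S\right)}{6} = - \frac{\left(A - 5 A\right) 2 S}{6} = - \frac{- 4 A 2 S}{6} = - \frac{\left(-8\right) A S}{6} = \frac{4 A S}{3}$)
$- C{\left(4,-29 \right)} = - \frac{4 \cdot 4 \left(-29\right)}{3} = \left(-1\right) \left(- \frac{464}{3}\right) = \frac{464}{3}$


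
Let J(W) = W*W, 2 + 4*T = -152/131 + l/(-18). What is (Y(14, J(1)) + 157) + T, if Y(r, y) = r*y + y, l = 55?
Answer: 1607647/9432 ≈ 170.45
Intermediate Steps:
T = -14657/9432 (T = -1/2 + (-152/131 + 55/(-18))/4 = -1/2 + (-152*1/131 + 55*(-1/18))/4 = -1/2 + (-152/131 - 55/18)/4 = -1/2 + (1/4)*(-9941/2358) = -1/2 - 9941/9432 = -14657/9432 ≈ -1.5540)
J(W) = W**2
Y(r, y) = y + r*y
(Y(14, J(1)) + 157) + T = (1**2*(1 + 14) + 157) - 14657/9432 = (1*15 + 157) - 14657/9432 = (15 + 157) - 14657/9432 = 172 - 14657/9432 = 1607647/9432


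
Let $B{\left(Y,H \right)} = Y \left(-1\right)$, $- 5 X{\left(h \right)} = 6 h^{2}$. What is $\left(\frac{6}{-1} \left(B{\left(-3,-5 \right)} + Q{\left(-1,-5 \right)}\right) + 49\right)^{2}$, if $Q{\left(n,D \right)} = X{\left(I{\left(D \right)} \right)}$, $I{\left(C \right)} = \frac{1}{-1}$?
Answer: $\frac{36481}{25} \approx 1459.2$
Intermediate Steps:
$I{\left(C \right)} = -1$
$X{\left(h \right)} = - \frac{6 h^{2}}{5}$
$Q{\left(n,D \right)} = - \frac{6}{5}$ ($Q{\left(n,D \right)} = - \frac{6 \left(-1\right)^{2}}{5} = \left(- \frac{6}{5}\right) 1 = - \frac{6}{5}$)
$B{\left(Y,H \right)} = - Y$
$\left(\frac{6}{-1} \left(B{\left(-3,-5 \right)} + Q{\left(-1,-5 \right)}\right) + 49\right)^{2} = \left(\frac{6}{-1} \left(\left(-1\right) \left(-3\right) - \frac{6}{5}\right) + 49\right)^{2} = \left(6 \left(-1\right) \left(3 - \frac{6}{5}\right) + 49\right)^{2} = \left(\left(-6\right) \frac{9}{5} + 49\right)^{2} = \left(- \frac{54}{5} + 49\right)^{2} = \left(\frac{191}{5}\right)^{2} = \frac{36481}{25}$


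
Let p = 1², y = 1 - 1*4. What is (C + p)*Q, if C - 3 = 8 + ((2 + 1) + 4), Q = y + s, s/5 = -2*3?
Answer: -627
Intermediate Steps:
y = -3 (y = 1 - 4 = -3)
s = -30 (s = 5*(-2*3) = 5*(-6) = -30)
p = 1
Q = -33 (Q = -3 - 30 = -33)
C = 18 (C = 3 + (8 + ((2 + 1) + 4)) = 3 + (8 + (3 + 4)) = 3 + (8 + 7) = 3 + 15 = 18)
(C + p)*Q = (18 + 1)*(-33) = 19*(-33) = -627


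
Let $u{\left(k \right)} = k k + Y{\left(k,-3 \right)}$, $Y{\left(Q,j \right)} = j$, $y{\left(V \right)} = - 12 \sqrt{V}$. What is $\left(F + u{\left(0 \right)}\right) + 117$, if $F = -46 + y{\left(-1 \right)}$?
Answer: $68 - 12 i \approx 68.0 - 12.0 i$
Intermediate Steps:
$F = -46 - 12 i$ ($F = -46 - 12 \sqrt{-1} = -46 - 12 i \approx -46.0 - 12.0 i$)
$u{\left(k \right)} = -3 + k^{2}$ ($u{\left(k \right)} = k k - 3 = k^{2} - 3 = -3 + k^{2}$)
$\left(F + u{\left(0 \right)}\right) + 117 = \left(\left(-46 - 12 i\right) - \left(3 - 0^{2}\right)\right) + 117 = \left(\left(-46 - 12 i\right) + \left(-3 + 0\right)\right) + 117 = \left(\left(-46 - 12 i\right) - 3\right) + 117 = \left(-49 - 12 i\right) + 117 = 68 - 12 i$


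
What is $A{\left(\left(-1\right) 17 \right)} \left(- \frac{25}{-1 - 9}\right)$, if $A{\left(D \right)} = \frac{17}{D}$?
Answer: $- \frac{5}{2} \approx -2.5$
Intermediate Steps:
$A{\left(\left(-1\right) 17 \right)} \left(- \frac{25}{-1 - 9}\right) = \frac{17}{\left(-1\right) 17} \left(- \frac{25}{-1 - 9}\right) = \frac{17}{-17} \left(- \frac{25}{-10}\right) = 17 \left(- \frac{1}{17}\right) \left(\left(-25\right) \left(- \frac{1}{10}\right)\right) = \left(-1\right) \frac{5}{2} = - \frac{5}{2}$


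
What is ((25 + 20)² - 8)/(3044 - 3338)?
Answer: -2017/294 ≈ -6.8605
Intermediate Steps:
((25 + 20)² - 8)/(3044 - 3338) = (45² - 8)/(-294) = (2025 - 8)*(-1/294) = 2017*(-1/294) = -2017/294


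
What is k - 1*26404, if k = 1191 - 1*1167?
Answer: -26380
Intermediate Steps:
k = 24 (k = 1191 - 1167 = 24)
k - 1*26404 = 24 - 1*26404 = 24 - 26404 = -26380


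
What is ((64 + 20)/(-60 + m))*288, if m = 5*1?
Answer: -24192/55 ≈ -439.85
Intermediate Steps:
m = 5
((64 + 20)/(-60 + m))*288 = ((64 + 20)/(-60 + 5))*288 = (84/(-55))*288 = (84*(-1/55))*288 = -84/55*288 = -24192/55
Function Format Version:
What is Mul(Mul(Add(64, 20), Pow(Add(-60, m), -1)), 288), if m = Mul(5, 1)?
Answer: Rational(-24192, 55) ≈ -439.85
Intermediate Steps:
m = 5
Mul(Mul(Add(64, 20), Pow(Add(-60, m), -1)), 288) = Mul(Mul(Add(64, 20), Pow(Add(-60, 5), -1)), 288) = Mul(Mul(84, Pow(-55, -1)), 288) = Mul(Mul(84, Rational(-1, 55)), 288) = Mul(Rational(-84, 55), 288) = Rational(-24192, 55)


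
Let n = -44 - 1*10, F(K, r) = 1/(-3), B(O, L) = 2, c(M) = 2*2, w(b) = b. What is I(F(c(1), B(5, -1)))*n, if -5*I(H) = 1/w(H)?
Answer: -162/5 ≈ -32.400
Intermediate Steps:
c(M) = 4
F(K, r) = -1/3
I(H) = -1/(5*H)
n = -54 (n = -44 - 10 = -54)
I(F(c(1), B(5, -1)))*n = -1/(5*(-1/3))*(-54) = -1/5*(-3)*(-54) = (3/5)*(-54) = -162/5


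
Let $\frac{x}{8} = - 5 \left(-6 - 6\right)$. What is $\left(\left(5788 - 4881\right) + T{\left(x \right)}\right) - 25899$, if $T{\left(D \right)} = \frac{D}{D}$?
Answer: $-24991$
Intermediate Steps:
$x = 480$ ($x = 8 \left(- 5 \left(-6 - 6\right)\right) = 8 \left(\left(-5\right) \left(-12\right)\right) = 8 \cdot 60 = 480$)
$T{\left(D \right)} = 1$
$\left(\left(5788 - 4881\right) + T{\left(x \right)}\right) - 25899 = \left(\left(5788 - 4881\right) + 1\right) - 25899 = \left(907 + 1\right) - 25899 = 908 - 25899 = -24991$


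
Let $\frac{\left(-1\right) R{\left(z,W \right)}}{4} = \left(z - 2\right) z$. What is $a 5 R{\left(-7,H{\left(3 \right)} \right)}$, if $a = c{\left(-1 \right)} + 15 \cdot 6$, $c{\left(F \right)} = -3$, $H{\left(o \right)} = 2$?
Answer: $-109620$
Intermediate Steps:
$R{\left(z,W \right)} = - 4 z \left(-2 + z\right)$ ($R{\left(z,W \right)} = - 4 \left(z - 2\right) z = - 4 \left(-2 + z\right) z = - 4 z \left(-2 + z\right)$)
$a = 87$ ($a = -3 + 15 \cdot 6 = -3 + 90 = 87$)
$a 5 R{\left(-7,H{\left(3 \right)} \right)} = 87 \cdot 5 \cdot 4 \left(-7\right) \left(2 - -7\right) = 87 \cdot 5 \cdot 4 \left(-7\right) \left(2 + 7\right) = 87 \cdot 5 \cdot 4 \left(-7\right) 9 = 87 \cdot 5 \left(-252\right) = 87 \left(-1260\right) = -109620$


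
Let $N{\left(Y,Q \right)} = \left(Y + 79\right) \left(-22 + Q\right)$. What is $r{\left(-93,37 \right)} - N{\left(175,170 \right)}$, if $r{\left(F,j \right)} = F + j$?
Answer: $-37648$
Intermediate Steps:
$N{\left(Y,Q \right)} = \left(-22 + Q\right) \left(79 + Y\right)$ ($N{\left(Y,Q \right)} = \left(79 + Y\right) \left(-22 + Q\right) = \left(-22 + Q\right) \left(79 + Y\right)$)
$r{\left(-93,37 \right)} - N{\left(175,170 \right)} = \left(-93 + 37\right) - \left(-1738 - 3850 + 79 \cdot 170 + 170 \cdot 175\right) = -56 - \left(-1738 - 3850 + 13430 + 29750\right) = -56 - 37592 = -37648$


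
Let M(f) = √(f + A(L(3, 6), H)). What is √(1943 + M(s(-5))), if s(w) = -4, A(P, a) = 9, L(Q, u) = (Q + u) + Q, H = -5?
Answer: √(1943 + √5) ≈ 44.105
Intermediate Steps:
L(Q, u) = u + 2*Q
M(f) = √(9 + f) (M(f) = √(f + 9) = √(9 + f))
√(1943 + M(s(-5))) = √(1943 + √(9 - 4)) = √(1943 + √5)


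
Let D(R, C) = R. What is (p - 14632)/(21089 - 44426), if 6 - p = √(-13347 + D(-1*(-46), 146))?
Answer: 14626/23337 + I*√13301/23337 ≈ 0.62673 + 0.0049419*I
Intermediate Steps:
p = 6 - I*√13301 (p = 6 - √(-13347 - 1*(-46)) = 6 - √(-13347 + 46) = 6 - √(-13301) = 6 - I*√13301 ≈ 6.0 - 115.33*I)
(p - 14632)/(21089 - 44426) = ((6 - I*√13301) - 14632)/(21089 - 44426) = (-14626 - I*√13301)/(-23337) = (-14626 - I*√13301)*(-1/23337) = 14626/23337 + I*√13301/23337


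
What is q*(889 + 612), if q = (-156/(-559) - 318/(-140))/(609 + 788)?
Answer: 11523177/4204970 ≈ 2.7404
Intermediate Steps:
q = 7677/4204970 (q = (-156*(-1/559) - 318*(-1/140))/1397 = (12/43 + 159/70)*(1/1397) = (7677/3010)*(1/1397) = 7677/4204970 ≈ 0.0018257)
q*(889 + 612) = 7677*(889 + 612)/4204970 = (7677/4204970)*1501 = 11523177/4204970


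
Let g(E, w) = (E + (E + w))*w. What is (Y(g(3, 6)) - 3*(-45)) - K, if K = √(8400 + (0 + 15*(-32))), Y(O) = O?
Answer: 207 - 12*√55 ≈ 118.01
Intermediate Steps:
g(E, w) = w*(w + 2*E) (g(E, w) = (w + 2*E)*w = w*(w + 2*E))
K = 12*√55 (K = √(8400 + (0 - 480)) = √(8400 - 480) = √7920 = 12*√55 ≈ 88.994)
(Y(g(3, 6)) - 3*(-45)) - K = (6*(6 + 2*3) - 3*(-45)) - 12*√55 = (6*(6 + 6) + 135) - 12*√55 = (6*12 + 135) - 12*√55 = (72 + 135) - 12*√55 = 207 - 12*√55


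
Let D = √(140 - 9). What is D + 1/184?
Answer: 1/184 + √131 ≈ 11.451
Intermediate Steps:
D = √131 ≈ 11.446
D + 1/184 = √131 + 1/184 = 1/184 + √131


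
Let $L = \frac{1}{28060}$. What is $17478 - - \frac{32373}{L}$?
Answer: $908403858$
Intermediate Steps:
$L = \frac{1}{28060} \approx 3.5638 \cdot 10^{-5}$
$17478 - - \frac{32373}{L} = 17478 - - 32373 \frac{1}{\frac{1}{28060}} = 17478 - \left(-32373\right) 28060 = 17478 - -908386380 = 17478 + 908386380 = 908403858$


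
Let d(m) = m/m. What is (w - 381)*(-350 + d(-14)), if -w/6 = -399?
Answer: -702537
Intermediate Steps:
w = 2394 (w = -6*(-399) = 2394)
d(m) = 1
(w - 381)*(-350 + d(-14)) = (2394 - 381)*(-350 + 1) = 2013*(-349) = -702537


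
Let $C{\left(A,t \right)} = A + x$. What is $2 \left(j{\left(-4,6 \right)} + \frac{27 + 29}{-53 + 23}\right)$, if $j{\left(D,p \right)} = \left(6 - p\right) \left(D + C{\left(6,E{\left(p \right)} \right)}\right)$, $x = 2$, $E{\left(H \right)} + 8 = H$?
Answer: $- \frac{56}{15} \approx -3.7333$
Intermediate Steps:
$E{\left(H \right)} = -8 + H$
$C{\left(A,t \right)} = 2 + A$ ($C{\left(A,t \right)} = A + 2 = 2 + A$)
$j{\left(D,p \right)} = \left(6 - p\right) \left(8 + D\right)$ ($j{\left(D,p \right)} = \left(6 - p\right) \left(D + \left(2 + 6\right)\right) = \left(6 - p\right) \left(D + 8\right) = \left(6 - p\right) \left(8 + D\right)$)
$2 \left(j{\left(-4,6 \right)} + \frac{27 + 29}{-53 + 23}\right) = 2 \left(\left(48 - 48 + 6 \left(-4\right) - \left(-4\right) 6\right) + \frac{27 + 29}{-53 + 23}\right) = 2 \left(\left(48 - 48 - 24 + 24\right) + \frac{56}{-30}\right) = 2 \left(0 + 56 \left(- \frac{1}{30}\right)\right) = 2 \left(0 - \frac{28}{15}\right) = 2 \left(- \frac{28}{15}\right) = - \frac{56}{15}$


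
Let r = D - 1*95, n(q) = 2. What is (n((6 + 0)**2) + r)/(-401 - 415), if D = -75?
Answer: 7/34 ≈ 0.20588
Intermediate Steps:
r = -170 (r = -75 - 1*95 = -75 - 95 = -170)
(n((6 + 0)**2) + r)/(-401 - 415) = (2 - 170)/(-401 - 415) = -168/(-816) = -168*(-1/816) = 7/34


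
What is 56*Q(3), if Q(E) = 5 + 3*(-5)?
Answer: -560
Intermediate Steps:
Q(E) = -10 (Q(E) = 5 - 15 = -10)
56*Q(3) = 56*(-10) = -560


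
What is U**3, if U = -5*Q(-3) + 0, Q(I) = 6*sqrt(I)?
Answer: 81000*I*sqrt(3) ≈ 1.403e+5*I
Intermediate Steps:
U = -30*I*sqrt(3) (U = -30*sqrt(-3) + 0 = -30*I*sqrt(3) + 0 = -30*I*sqrt(3) ≈ -51.962*I)
U**3 = (-30*I*sqrt(3))**3 = 81000*I*sqrt(3)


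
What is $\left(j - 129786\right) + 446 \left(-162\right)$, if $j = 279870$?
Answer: $77832$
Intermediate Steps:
$\left(j - 129786\right) + 446 \left(-162\right) = \left(279870 - 129786\right) + 446 \left(-162\right) = 150084 - 72252 = 77832$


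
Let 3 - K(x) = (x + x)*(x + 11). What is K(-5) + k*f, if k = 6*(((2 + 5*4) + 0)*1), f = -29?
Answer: -3765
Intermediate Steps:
K(x) = 3 - 2*x*(11 + x) (K(x) = 3 - (x + x)*(x + 11) = 3 - 2*x*(11 + x))
k = 132 (k = 6*(((2 + 20) + 0)*1) = 6*((22 + 0)*1) = 6*(22*1) = 6*22 = 132)
K(-5) + k*f = (3 - 22*(-5) - 2*(-5)²) + 132*(-29) = (3 + 110 - 2*25) - 3828 = (3 + 110 - 50) - 3828 = 63 - 3828 = -3765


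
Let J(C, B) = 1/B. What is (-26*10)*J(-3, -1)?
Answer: 260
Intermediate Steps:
(-26*10)*J(-3, -1) = -26*10/(-1) = -260*(-1) = 260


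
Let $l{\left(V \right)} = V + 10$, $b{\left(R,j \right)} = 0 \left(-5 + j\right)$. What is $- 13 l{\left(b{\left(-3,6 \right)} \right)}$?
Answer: $-130$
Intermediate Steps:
$b{\left(R,j \right)} = 0$
$l{\left(V \right)} = 10 + V$
$- 13 l{\left(b{\left(-3,6 \right)} \right)} = - 13 \left(10 + 0\right) = \left(-13\right) 10 = -130$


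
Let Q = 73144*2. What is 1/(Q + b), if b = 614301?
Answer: 1/760589 ≈ 1.3148e-6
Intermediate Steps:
Q = 146288
1/(Q + b) = 1/(146288 + 614301) = 1/760589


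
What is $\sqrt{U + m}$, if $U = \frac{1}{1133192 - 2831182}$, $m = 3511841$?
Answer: $\frac{\sqrt{10125234756793126110}}{1697990} \approx 1874.0$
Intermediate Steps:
$U = - \frac{1}{1697990}$ ($U = \frac{1}{-1697990} = - \frac{1}{1697990} \approx -5.8893 \cdot 10^{-7}$)
$\sqrt{U + m} = \sqrt{- \frac{1}{1697990} + 3511841} = \sqrt{\frac{5963070899589}{1697990}} = \frac{\sqrt{10125234756793126110}}{1697990}$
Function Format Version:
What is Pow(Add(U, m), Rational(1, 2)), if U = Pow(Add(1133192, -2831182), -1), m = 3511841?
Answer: Mul(Rational(1, 1697990), Pow(10125234756793126110, Rational(1, 2))) ≈ 1874.0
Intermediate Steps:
U = Rational(-1, 1697990) (U = Pow(-1697990, -1) = Rational(-1, 1697990) ≈ -5.8893e-7)
Pow(Add(U, m), Rational(1, 2)) = Pow(Add(Rational(-1, 1697990), 3511841), Rational(1, 2)) = Pow(Rational(5963070899589, 1697990), Rational(1, 2)) = Mul(Rational(1, 1697990), Pow(10125234756793126110, Rational(1, 2)))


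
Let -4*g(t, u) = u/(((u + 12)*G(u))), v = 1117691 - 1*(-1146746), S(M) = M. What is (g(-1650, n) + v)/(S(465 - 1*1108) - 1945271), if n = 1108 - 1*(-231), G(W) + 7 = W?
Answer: -16299707372597/14006938048992 ≈ -1.1637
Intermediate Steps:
G(W) = -7 + W
n = 1339 (n = 1108 + 231 = 1339)
v = 2264437 (v = 1117691 + 1146746 = 2264437)
g(t, u) = -u/(4*(-7 + u)*(12 + u)) (g(t, u) = -u/(4*((u + 12)*(-7 + u))) = -u/(4*((12 + u)*(-7 + u))) = -u/(4*((-7 + u)*(12 + u))) = -u*1/((-7 + u)*(12 + u))/4 = -u/(4*(-7 + u)*(12 + u)))
(g(-1650, n) + v)/(S(465 - 1*1108) - 1945271) = (-¼*1339/((-7 + 1339)*(12 + 1339)) + 2264437)/((465 - 1*1108) - 1945271) = (-¼*1339/(1332*1351) + 2264437)/((465 - 1108) - 1945271) = (-¼*1339*1/1332*1/1351 + 2264437)/(-643 - 1945271) = (-1339/7198128 + 2264437)/(-1945914) = (16299707372597/7198128)*(-1/1945914) = -16299707372597/14006938048992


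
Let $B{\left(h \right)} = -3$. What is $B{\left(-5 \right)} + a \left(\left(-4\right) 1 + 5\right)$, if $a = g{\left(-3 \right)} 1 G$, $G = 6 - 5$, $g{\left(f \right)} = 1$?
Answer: $-2$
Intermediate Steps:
$G = 1$
$a = 1$ ($a = 1 \cdot 1 \cdot 1 = 1 \cdot 1 = 1$)
$B{\left(-5 \right)} + a \left(\left(-4\right) 1 + 5\right) = -3 + 1 \left(\left(-4\right) 1 + 5\right) = -3 + 1 \left(-4 + 5\right) = -3 + 1 \cdot 1 = -3 + 1 = -2$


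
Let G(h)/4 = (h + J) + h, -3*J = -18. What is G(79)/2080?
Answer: 41/130 ≈ 0.31538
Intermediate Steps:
J = 6 (J = -1/3*(-18) = 6)
G(h) = 24 + 8*h (G(h) = 4*((h + 6) + h) = 4*((6 + h) + h) = 4*(6 + 2*h) = 24 + 8*h)
G(79)/2080 = (24 + 8*79)/2080 = (24 + 632)*(1/2080) = 656*(1/2080) = 41/130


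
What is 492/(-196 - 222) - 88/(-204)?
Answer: -7948/10659 ≈ -0.74566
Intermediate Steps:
492/(-196 - 222) - 88/(-204) = 492/(-418) - 88*(-1/204) = 492*(-1/418) + 22/51 = -246/209 + 22/51 = -7948/10659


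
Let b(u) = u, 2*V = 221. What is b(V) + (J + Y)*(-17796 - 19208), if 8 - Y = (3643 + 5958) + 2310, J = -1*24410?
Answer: 2687452725/2 ≈ 1.3437e+9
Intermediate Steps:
V = 221/2 (V = (½)*221 = 221/2 ≈ 110.50)
J = -24410
Y = -11903 (Y = 8 - ((3643 + 5958) + 2310) = 8 - (9601 + 2310) = 8 - 1*11911 = 8 - 11911 = -11903)
b(V) + (J + Y)*(-17796 - 19208) = 221/2 + (-24410 - 11903)*(-17796 - 19208) = 221/2 - 36313*(-37004) = 221/2 + 1343726252 = 2687452725/2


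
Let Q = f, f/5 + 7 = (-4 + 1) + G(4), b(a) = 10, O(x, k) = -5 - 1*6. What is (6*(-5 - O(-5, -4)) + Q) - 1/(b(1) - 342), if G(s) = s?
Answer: 1993/332 ≈ 6.0030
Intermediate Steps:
O(x, k) = -11 (O(x, k) = -5 - 6 = -11)
f = -30 (f = -35 + 5*((-4 + 1) + 4) = -35 + 5*(-3 + 4) = -35 + 5*1 = -35 + 5 = -30)
Q = -30
(6*(-5 - O(-5, -4)) + Q) - 1/(b(1) - 342) = (6*(-5 - 1*(-11)) - 30) - 1/(10 - 342) = (6*(-5 + 11) - 30) - 1/(-332) = (6*6 - 30) - 1*(-1/332) = (36 - 30) + 1/332 = 6 + 1/332 = 1993/332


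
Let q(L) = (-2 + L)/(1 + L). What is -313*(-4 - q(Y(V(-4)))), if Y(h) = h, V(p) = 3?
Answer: 5321/4 ≈ 1330.3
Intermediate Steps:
q(L) = (-2 + L)/(1 + L)
-313*(-4 - q(Y(V(-4)))) = -313*(-4 - (-2 + 3)/(1 + 3)) = -313*(-4 - 1/4) = -313*(-4 - 1*¼) = -313*(-4 - ¼) = -313*(-17/4) = 5321/4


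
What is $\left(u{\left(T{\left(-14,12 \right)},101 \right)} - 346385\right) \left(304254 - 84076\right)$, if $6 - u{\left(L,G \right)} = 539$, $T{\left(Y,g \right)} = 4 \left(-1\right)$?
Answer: $-76383711404$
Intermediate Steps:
$T{\left(Y,g \right)} = -4$
$u{\left(L,G \right)} = -533$ ($u{\left(L,G \right)} = 6 - 539 = -533$)
$\left(u{\left(T{\left(-14,12 \right)},101 \right)} - 346385\right) \left(304254 - 84076\right) = \left(-533 - 346385\right) \left(304254 - 84076\right) = \left(-346918\right) 220178 = -76383711404$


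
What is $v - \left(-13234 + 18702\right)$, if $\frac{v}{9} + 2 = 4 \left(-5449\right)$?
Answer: $-201650$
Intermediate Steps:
$v = -196182$ ($v = -18 + 9 \cdot 4 \left(-5449\right) = -18 + 9 \left(-21796\right) = -18 - 196164 = -196182$)
$v - \left(-13234 + 18702\right) = -196182 - \left(-13234 + 18702\right) = -196182 - 5468 = -201650$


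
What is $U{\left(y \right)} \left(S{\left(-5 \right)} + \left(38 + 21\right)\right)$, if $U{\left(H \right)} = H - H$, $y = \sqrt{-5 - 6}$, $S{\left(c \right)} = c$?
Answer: $0$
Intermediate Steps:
$y = i \sqrt{11}$ ($y = \sqrt{-11} = i \sqrt{11} \approx 3.3166 i$)
$U{\left(H \right)} = 0$
$U{\left(y \right)} \left(S{\left(-5 \right)} + \left(38 + 21\right)\right) = 0 \left(-5 + \left(38 + 21\right)\right) = 0 \left(-5 + 59\right) = 0 \cdot 54 = 0$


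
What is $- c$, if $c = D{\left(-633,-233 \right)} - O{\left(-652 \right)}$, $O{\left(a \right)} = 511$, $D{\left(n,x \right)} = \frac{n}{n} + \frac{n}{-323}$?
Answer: $\frac{164097}{323} \approx 508.04$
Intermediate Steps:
$D{\left(n,x \right)} = 1 - \frac{n}{323}$ ($D{\left(n,x \right)} = 1 + n \left(- \frac{1}{323}\right) = 1 - \frac{n}{323}$)
$c = - \frac{164097}{323}$ ($c = \left(1 - - \frac{633}{323}\right) - 511 = \left(1 + \frac{633}{323}\right) - 511 = \frac{956}{323} - 511 = - \frac{164097}{323} \approx -508.04$)
$- c = \left(-1\right) \left(- \frac{164097}{323}\right) = \frac{164097}{323}$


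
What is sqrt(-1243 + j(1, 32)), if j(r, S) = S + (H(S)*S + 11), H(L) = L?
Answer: 4*I*sqrt(11) ≈ 13.266*I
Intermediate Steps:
j(r, S) = 11 + S + S**2 (j(r, S) = S + (S*S + 11) = S + (S**2 + 11) = S + (11 + S**2) = 11 + S + S**2)
sqrt(-1243 + j(1, 32)) = sqrt(-1243 + (11 + 32 + 32**2)) = sqrt(-1243 + (11 + 32 + 1024)) = sqrt(-1243 + 1067) = sqrt(-176) = 4*I*sqrt(11)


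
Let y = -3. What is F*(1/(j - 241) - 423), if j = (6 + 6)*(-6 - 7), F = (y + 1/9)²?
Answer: -113522032/32157 ≈ -3530.2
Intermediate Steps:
F = 676/81 (F = (-3 + 1/9)² = (-3 + ⅑)² = (-26/9)² = 676/81 ≈ 8.3457)
j = -156 (j = 12*(-13) = -156)
F*(1/(j - 241) - 423) = 676*(1/(-156 - 241) - 423)/81 = 676*(1/(-397) - 423)/81 = 676*(-1/397 - 423)/81 = (676/81)*(-167932/397) = -113522032/32157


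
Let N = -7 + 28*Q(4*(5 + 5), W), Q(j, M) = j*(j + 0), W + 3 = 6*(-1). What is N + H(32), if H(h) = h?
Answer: 44825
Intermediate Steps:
W = -9 (W = -3 + 6*(-1) = -3 - 6 = -9)
Q(j, M) = j² (Q(j, M) = j*j = j²)
N = 44793 (N = -7 + 28*(4*(5 + 5))² = -7 + 28*(4*10)² = -7 + 28*40² = -7 + 28*1600 = -7 + 44800 = 44793)
N + H(32) = 44793 + 32 = 44825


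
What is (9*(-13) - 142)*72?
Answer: -18648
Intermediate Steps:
(9*(-13) - 142)*72 = (-117 - 142)*72 = -259*72 = -18648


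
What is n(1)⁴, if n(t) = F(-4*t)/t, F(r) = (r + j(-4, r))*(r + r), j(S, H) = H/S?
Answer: 331776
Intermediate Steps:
F(r) = 3*r²/2 (F(r) = (r + r/(-4))*(r + r) = (r + r*(-¼))*(2*r) = (r - r/4)*(2*r) = (3*r/4)*(2*r) = 3*r²/2)
n(t) = 24*t (n(t) = (3*(-4*t)²/2)/t = (3*(16*t²)/2)/t = (24*t²)/t = 24*t)
n(1)⁴ = (24*1)⁴ = 24⁴ = 331776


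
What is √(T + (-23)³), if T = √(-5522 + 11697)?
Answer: √(-12167 + 5*√247) ≈ 109.95*I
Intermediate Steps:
T = 5*√247 (T = √6175 = 5*√247 ≈ 78.581)
√(T + (-23)³) = √(5*√247 + (-23)³) = √(5*√247 - 12167) = √(-12167 + 5*√247)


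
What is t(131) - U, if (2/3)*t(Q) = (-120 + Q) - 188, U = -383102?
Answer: 765673/2 ≈ 3.8284e+5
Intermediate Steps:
t(Q) = -462 + 3*Q/2 (t(Q) = 3*((-120 + Q) - 188)/2 = 3*(-308 + Q)/2 = -462 + 3*Q/2)
t(131) - U = (-462 + (3/2)*131) - 1*(-383102) = (-462 + 393/2) + 383102 = -531/2 + 383102 = 765673/2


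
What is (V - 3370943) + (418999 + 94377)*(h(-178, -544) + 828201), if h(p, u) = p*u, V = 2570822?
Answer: 474888941287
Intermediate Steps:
(V - 3370943) + (418999 + 94377)*(h(-178, -544) + 828201) = (2570822 - 3370943) + (418999 + 94377)*(-178*(-544) + 828201) = -800121 + 513376*(96832 + 828201) = -800121 + 513376*925033 = -800121 + 474889741408 = 474888941287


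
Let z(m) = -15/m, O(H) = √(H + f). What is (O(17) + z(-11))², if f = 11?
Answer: 3613/121 + 60*√7/11 ≈ 44.291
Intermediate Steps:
O(H) = √(11 + H) (O(H) = √(H + 11) = √(11 + H))
(O(17) + z(-11))² = (√(11 + 17) - 15/(-11))² = (√28 - 15*(-1/11))² = (2*√7 + 15/11)² = (15/11 + 2*√7)²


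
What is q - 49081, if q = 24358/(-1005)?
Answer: -49350763/1005 ≈ -49105.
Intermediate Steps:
q = -24358/1005 (q = 24358*(-1/1005) = -24358/1005 ≈ -24.237)
q - 49081 = -24358/1005 - 49081 = -49350763/1005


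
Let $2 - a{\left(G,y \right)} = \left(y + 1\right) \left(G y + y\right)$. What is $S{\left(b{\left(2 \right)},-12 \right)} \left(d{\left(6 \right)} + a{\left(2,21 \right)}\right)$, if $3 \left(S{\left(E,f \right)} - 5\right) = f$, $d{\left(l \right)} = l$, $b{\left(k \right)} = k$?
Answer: $-1378$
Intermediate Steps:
$S{\left(E,f \right)} = 5 + \frac{f}{3}$
$a{\left(G,y \right)} = 2 - \left(1 + y\right) \left(y + G y\right)$ ($a{\left(G,y \right)} = 2 - \left(y + 1\right) \left(G y + y\right) = 2 - \left(1 + y\right) \left(y + G y\right)$)
$S{\left(b{\left(2 \right)},-12 \right)} \left(d{\left(6 \right)} + a{\left(2,21 \right)}\right) = \left(5 + \frac{1}{3} \left(-12\right)\right) \left(6 - \left(460 + 42 + 882\right)\right) = \left(5 - 4\right) \left(6 - \left(502 + 882\right)\right) = 1 \left(6 - 1384\right) = 1 \left(-1378\right) = -1378$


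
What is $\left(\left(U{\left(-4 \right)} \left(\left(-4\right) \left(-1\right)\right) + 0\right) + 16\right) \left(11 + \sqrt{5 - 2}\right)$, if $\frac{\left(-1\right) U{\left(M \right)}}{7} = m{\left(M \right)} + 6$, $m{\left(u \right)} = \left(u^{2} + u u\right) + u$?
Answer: $-10296 - 936 \sqrt{3} \approx -11917.0$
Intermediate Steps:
$m{\left(u \right)} = u + 2 u^{2}$ ($m{\left(u \right)} = \left(u^{2} + u^{2}\right) + u = 2 u^{2} + u = u + 2 u^{2}$)
$U{\left(M \right)} = -42 - 7 M \left(1 + 2 M\right)$ ($U{\left(M \right)} = - 7 \left(M \left(1 + 2 M\right) + 6\right) = - 7 \left(6 + M \left(1 + 2 M\right)\right) = -42 - 7 M \left(1 + 2 M\right)$)
$\left(\left(U{\left(-4 \right)} \left(\left(-4\right) \left(-1\right)\right) + 0\right) + 16\right) \left(11 + \sqrt{5 - 2}\right) = \left(\left(\left(-42 - - 28 \left(1 + 2 \left(-4\right)\right)\right) \left(\left(-4\right) \left(-1\right)\right) + 0\right) + 16\right) \left(11 + \sqrt{5 - 2}\right) = \left(\left(\left(-42 - - 28 \left(1 - 8\right)\right) 4 + 0\right) + 16\right) \left(11 + \sqrt{3}\right) = \left(\left(\left(-42 - \left(-28\right) \left(-7\right)\right) 4 + 0\right) + 16\right) \left(11 + \sqrt{3}\right) = \left(\left(\left(-42 - 196\right) 4 + 0\right) + 16\right) \left(11 + \sqrt{3}\right) = \left(\left(\left(-238\right) 4 + 0\right) + 16\right) \left(11 + \sqrt{3}\right) = \left(\left(-952 + 0\right) + 16\right) \left(11 + \sqrt{3}\right) = \left(-952 + 16\right) \left(11 + \sqrt{3}\right) = - 936 \left(11 + \sqrt{3}\right) = -10296 - 936 \sqrt{3}$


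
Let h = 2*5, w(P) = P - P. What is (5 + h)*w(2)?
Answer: 0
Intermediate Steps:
w(P) = 0
h = 10
(5 + h)*w(2) = (5 + 10)*0 = 15*0 = 0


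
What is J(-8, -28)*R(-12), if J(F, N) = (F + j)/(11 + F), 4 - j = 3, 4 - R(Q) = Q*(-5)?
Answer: 392/3 ≈ 130.67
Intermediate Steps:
R(Q) = 4 + 5*Q (R(Q) = 4 - Q*(-5) = 4 - (-5)*Q = 4 + 5*Q)
j = 1 (j = 4 - 1*3 = 4 - 3 = 1)
J(F, N) = (1 + F)/(11 + F) (J(F, N) = (F + 1)/(11 + F) = (1 + F)/(11 + F))
J(-8, -28)*R(-12) = ((1 - 8)/(11 - 8))*(4 + 5*(-12)) = (-7/3)*(4 - 60) = ((⅓)*(-7))*(-56) = -7/3*(-56) = 392/3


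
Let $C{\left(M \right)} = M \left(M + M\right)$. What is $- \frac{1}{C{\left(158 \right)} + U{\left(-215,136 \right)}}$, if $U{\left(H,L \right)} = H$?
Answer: $- \frac{1}{49713} \approx -2.0115 \cdot 10^{-5}$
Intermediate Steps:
$C{\left(M \right)} = 2 M^{2}$ ($C{\left(M \right)} = M 2 M = 2 M^{2}$)
$- \frac{1}{C{\left(158 \right)} + U{\left(-215,136 \right)}} = - \frac{1}{2 \cdot 158^{2} - 215} = - \frac{1}{2 \cdot 24964 - 215} = - \frac{1}{49928 - 215} = - \frac{1}{49713}$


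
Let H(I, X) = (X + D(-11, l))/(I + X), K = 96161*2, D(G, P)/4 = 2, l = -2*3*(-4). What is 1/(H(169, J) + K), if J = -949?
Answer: 780/150012101 ≈ 5.1996e-6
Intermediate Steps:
l = 24 (l = -6*(-4) = 24)
D(G, P) = 8 (D(G, P) = 4*2 = 8)
K = 192322
H(I, X) = (8 + X)/(I + X) (H(I, X) = (X + 8)/(I + X) = (8 + X)/(I + X))
1/(H(169, J) + K) = 1/((8 - 949)/(169 - 949) + 192322) = 1/(-941/(-780) + 192322) = 1/(-1/780*(-941) + 192322) = 1/(941/780 + 192322) = 1/(150012101/780) = 780/150012101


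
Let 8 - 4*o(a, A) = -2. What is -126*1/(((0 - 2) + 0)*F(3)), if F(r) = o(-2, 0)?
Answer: 126/5 ≈ 25.200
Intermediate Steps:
o(a, A) = 5/2 (o(a, A) = 2 - ¼*(-2) = 2 + ½ = 5/2)
F(r) = 5/2
-126*1/(((0 - 2) + 0)*F(3)) = -126*2/(5*((0 - 2) + 0)) = -126*2/(5*(-2 + 0)) = -126/((-2*5/2)) = -126/(-5) = -126*(-⅕) = 126/5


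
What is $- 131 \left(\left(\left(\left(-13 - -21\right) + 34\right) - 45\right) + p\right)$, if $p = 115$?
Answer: $-14672$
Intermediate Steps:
$- 131 \left(\left(\left(\left(-13 - -21\right) + 34\right) - 45\right) + p\right) = - 131 \left(\left(\left(\left(-13 - -21\right) + 34\right) - 45\right) + 115\right) = - 131 \left(\left(\left(\left(-13 + 21\right) + 34\right) - 45\right) + 115\right) = - 131 \left(\left(\left(8 + 34\right) - 45\right) + 115\right) = - 131 \left(\left(42 - 45\right) + 115\right) = - 131 \left(-3 + 115\right) = \left(-131\right) 112 = -14672$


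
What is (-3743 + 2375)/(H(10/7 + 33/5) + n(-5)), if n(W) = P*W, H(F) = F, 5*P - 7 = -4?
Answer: -5985/22 ≈ -272.05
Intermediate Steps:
P = 3/5 (P = 7/5 + (1/5)*(-4) = 7/5 - 4/5 = 3/5 ≈ 0.60000)
n(W) = 3*W/5
(-3743 + 2375)/(H(10/7 + 33/5) + n(-5)) = (-3743 + 2375)/((10/7 + 33/5) + (3/5)*(-5)) = -1368/((10*(1/7) + 33*(1/5)) - 3) = -1368/((10/7 + 33/5) - 3) = -1368/(281/35 - 3) = -1368/176/35 = -1368*35/176 = -5985/22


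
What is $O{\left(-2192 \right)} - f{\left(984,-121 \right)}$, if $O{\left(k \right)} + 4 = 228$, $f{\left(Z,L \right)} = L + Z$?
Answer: $-639$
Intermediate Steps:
$O{\left(k \right)} = 224$ ($O{\left(k \right)} = -4 + 228 = 224$)
$O{\left(-2192 \right)} - f{\left(984,-121 \right)} = 224 - \left(-121 + 984\right) = 224 - 863 = -639$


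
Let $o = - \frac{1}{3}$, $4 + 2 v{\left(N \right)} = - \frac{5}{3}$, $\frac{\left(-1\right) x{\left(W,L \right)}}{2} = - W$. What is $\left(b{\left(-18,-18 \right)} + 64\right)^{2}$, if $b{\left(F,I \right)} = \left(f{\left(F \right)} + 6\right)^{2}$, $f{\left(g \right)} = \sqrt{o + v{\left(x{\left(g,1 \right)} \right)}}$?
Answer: $\frac{321145}{36} + \frac{1162 i \sqrt{114}}{3} \approx 8920.7 + 4135.6 i$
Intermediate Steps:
$x{\left(W,L \right)} = 2 W$ ($x{\left(W,L \right)} = - 2 \left(- W\right) = 2 W$)
$v{\left(N \right)} = - \frac{17}{6}$ ($v{\left(N \right)} = -2 + \frac{\left(-5\right) \frac{1}{3}}{2} = -2 + \frac{1}{2} \left(- \frac{5}{3}\right) = -2 - \frac{5}{6} = - \frac{17}{6}$)
$o = - \frac{1}{3}$ ($o = \left(-1\right) \frac{1}{3} = - \frac{1}{3} \approx -0.33333$)
$f{\left(g \right)} = \frac{i \sqrt{114}}{6}$ ($f{\left(g \right)} = \sqrt{- \frac{1}{3} - \frac{17}{6}} = \sqrt{- \frac{19}{6}} = \frac{i \sqrt{114}}{6}$)
$b{\left(F,I \right)} = \left(6 + \frac{i \sqrt{114}}{6}\right)^{2}$ ($b{\left(F,I \right)} = \left(\frac{i \sqrt{114}}{6} + 6\right)^{2} = \left(6 + \frac{i \sqrt{114}}{6}\right)^{2}$)
$\left(b{\left(-18,-18 \right)} + 64\right)^{2} = \left(\frac{\left(36 + i \sqrt{114}\right)^{2}}{36} + 64\right)^{2} = \left(64 + \frac{\left(36 + i \sqrt{114}\right)^{2}}{36}\right)^{2}$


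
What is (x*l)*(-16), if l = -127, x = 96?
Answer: 195072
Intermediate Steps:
(x*l)*(-16) = (96*(-127))*(-16) = -12192*(-16) = 195072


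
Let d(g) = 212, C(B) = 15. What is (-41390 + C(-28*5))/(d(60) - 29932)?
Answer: 8275/5944 ≈ 1.3922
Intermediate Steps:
(-41390 + C(-28*5))/(d(60) - 29932) = (-41390 + 15)/(212 - 29932) = -41375/(-29720) = -41375*(-1/29720) = 8275/5944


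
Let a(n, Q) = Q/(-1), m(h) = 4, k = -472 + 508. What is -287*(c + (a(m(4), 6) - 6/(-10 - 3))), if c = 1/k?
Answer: 740173/468 ≈ 1581.6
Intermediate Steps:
k = 36
c = 1/36 ≈ 0.027778
a(n, Q) = -Q (a(n, Q) = Q*(-1) = -Q)
-287*(c + (a(m(4), 6) - 6/(-10 - 3))) = -287*(1/36 + (-1*6 - 6/(-10 - 3))) = -287*(1/36 + (-6 - 6/(-13))) = -287*(1/36 + (-6 - 6*(-1/13))) = -287*(1/36 + (-6 + 6/13)) = -287*(1/36 - 72/13) = -287*(-2579/468) = 740173/468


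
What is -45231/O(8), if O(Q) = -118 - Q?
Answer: 15077/42 ≈ 358.98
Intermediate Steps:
-45231/O(8) = -45231/(-118 - 1*8) = -45231/(-118 - 8) = -45231/(-126) = -45231*(-1/126) = 15077/42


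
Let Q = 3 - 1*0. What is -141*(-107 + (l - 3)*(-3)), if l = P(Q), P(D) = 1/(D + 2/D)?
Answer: 153267/11 ≈ 13933.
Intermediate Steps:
Q = 3 (Q = 3 + 0 = 3)
l = 3/11 (l = 3/(2 + 3²) = 3/(2 + 9) = 3/11 ≈ 0.27273)
-141*(-107 + (l - 3)*(-3)) = -141*(-107 + (3/11 - 3)*(-3)) = -141*(-107 - 30/11*(-3)) = -141*(-107 + 90/11) = -141*(-1087/11) = 153267/11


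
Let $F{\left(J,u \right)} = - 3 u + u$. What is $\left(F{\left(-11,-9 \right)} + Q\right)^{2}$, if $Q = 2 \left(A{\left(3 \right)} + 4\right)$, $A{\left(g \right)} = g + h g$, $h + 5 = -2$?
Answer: $100$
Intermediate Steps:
$F{\left(J,u \right)} = - 2 u$
$h = -7$ ($h = -5 - 2 = -7$)
$A{\left(g \right)} = - 6 g$ ($A{\left(g \right)} = g - 7 g = - 6 g$)
$Q = -28$ ($Q = 2 \left(\left(-6\right) 3 + 4\right) = 2 \left(-18 + 4\right) = 2 \left(-14\right) = -28$)
$\left(F{\left(-11,-9 \right)} + Q\right)^{2} = \left(\left(-2\right) \left(-9\right) - 28\right)^{2} = \left(18 - 28\right)^{2} = \left(-10\right)^{2} = 100$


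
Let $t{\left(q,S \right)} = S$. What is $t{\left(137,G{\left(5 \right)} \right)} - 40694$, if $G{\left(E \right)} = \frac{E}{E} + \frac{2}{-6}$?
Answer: $- \frac{122080}{3} \approx -40693.0$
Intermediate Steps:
$G{\left(E \right)} = \frac{2}{3}$ ($G{\left(E \right)} = 1 + 2 \left(- \frac{1}{6}\right) = 1 - \frac{1}{3} = \frac{2}{3}$)
$t{\left(137,G{\left(5 \right)} \right)} - 40694 = \frac{2}{3} - 40694 = - \frac{122080}{3}$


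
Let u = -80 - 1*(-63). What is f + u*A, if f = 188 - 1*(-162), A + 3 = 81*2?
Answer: -2353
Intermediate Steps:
u = -17 (u = -80 + 63 = -17)
A = 159 (A = -3 + 81*2 = -3 + 162 = 159)
f = 350 (f = 188 + 162 = 350)
f + u*A = 350 - 17*159 = 350 - 2703 = -2353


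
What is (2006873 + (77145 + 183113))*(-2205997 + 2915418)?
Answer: 1608350341151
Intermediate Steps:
(2006873 + (77145 + 183113))*(-2205997 + 2915418) = (2006873 + 260258)*709421 = 2267131*709421 = 1608350341151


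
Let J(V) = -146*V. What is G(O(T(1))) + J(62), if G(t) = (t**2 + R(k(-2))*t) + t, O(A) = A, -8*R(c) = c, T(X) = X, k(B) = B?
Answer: -36199/4 ≈ -9049.8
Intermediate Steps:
R(c) = -c/8
G(t) = t**2 + 5*t/4 (G(t) = (t**2 + (-1/8*(-2))*t) + t = (t**2 + t/4) + t = t**2 + 5*t/4)
G(O(T(1))) + J(62) = (1/4)*1*(5 + 4*1) - 146*62 = (1/4)*1*(5 + 4) - 9052 = (1/4)*1*9 - 9052 = 9/4 - 9052 = -36199/4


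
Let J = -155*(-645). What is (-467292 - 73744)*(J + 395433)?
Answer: -268033562688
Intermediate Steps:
J = 99975
(-467292 - 73744)*(J + 395433) = (-467292 - 73744)*(99975 + 395433) = -541036*495408 = -268033562688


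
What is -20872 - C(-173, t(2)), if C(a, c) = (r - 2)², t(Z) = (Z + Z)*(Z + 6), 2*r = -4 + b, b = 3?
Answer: -83513/4 ≈ -20878.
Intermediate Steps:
r = -½ (r = (-4 + 3)/2 = (½)*(-1) = -½ ≈ -0.50000)
t(Z) = 2*Z*(6 + Z) (t(Z) = (2*Z)*(6 + Z) = 2*Z*(6 + Z))
C(a, c) = 25/4 (C(a, c) = (-½ - 2)² = (-5/2)² = 25/4)
-20872 - C(-173, t(2)) = -20872 - 1*25/4 = -20872 - 25/4 = -83513/4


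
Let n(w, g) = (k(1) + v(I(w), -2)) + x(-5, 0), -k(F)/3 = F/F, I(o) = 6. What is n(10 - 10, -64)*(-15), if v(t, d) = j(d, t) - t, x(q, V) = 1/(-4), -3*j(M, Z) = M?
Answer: 515/4 ≈ 128.75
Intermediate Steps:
j(M, Z) = -M/3
x(q, V) = -1/4
v(t, d) = -t - d/3 (v(t, d) = -d/3 - t = -t - d/3)
k(F) = -3 (k(F) = -3*F/F = -3*1 = -3)
n(w, g) = -103/12 (n(w, g) = (-3 + (-1*6 - 1/3*(-2))) - 1/4 = (-3 + (-6 + 2/3)) - 1/4 = (-3 - 16/3) - 1/4 = -25/3 - 1/4 = -103/12)
n(10 - 10, -64)*(-15) = -103/12*(-15) = 515/4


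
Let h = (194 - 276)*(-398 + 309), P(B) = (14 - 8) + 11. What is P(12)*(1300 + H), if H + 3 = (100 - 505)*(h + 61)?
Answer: -50644666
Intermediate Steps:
P(B) = 17 (P(B) = 6 + 11 = 17)
h = 7298 (h = -82*(-89) = 7298)
H = -2980398 (H = -3 + (100 - 505)*(7298 + 61) = -3 - 405*7359 = -3 - 2980395 = -2980398)
P(12)*(1300 + H) = 17*(1300 - 2980398) = 17*(-2979098) = -50644666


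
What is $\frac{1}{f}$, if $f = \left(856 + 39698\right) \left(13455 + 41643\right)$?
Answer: $\frac{1}{2234444292} \approx 4.4754 \cdot 10^{-10}$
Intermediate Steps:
$f = 2234444292$ ($f = 40554 \cdot 55098 = 2234444292$)
$\frac{1}{f} = \frac{1}{2234444292}$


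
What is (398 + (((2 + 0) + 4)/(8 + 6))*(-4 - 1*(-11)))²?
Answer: 160801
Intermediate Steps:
(398 + (((2 + 0) + 4)/(8 + 6))*(-4 - 1*(-11)))² = (398 + ((2 + 4)/14)*(-4 + 11))² = (398 + (6*(1/14))*7)² = (398 + (3/7)*7)² = (398 + 3)² = 401² = 160801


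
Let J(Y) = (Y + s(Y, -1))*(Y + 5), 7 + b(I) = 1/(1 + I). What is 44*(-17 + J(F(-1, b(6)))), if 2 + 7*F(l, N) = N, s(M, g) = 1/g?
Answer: -2689720/2401 ≈ -1120.3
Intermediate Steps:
b(I) = -7 + 1/(1 + I)
F(l, N) = -2/7 + N/7
J(Y) = (-1 + Y)*(5 + Y) (J(Y) = (Y + 1/(-1))*(Y + 5) = (Y - 1)*(5 + Y) = (-1 + Y)*(5 + Y))
44*(-17 + J(F(-1, b(6)))) = 44*(-17 + (-5 + (-2/7 + ((-6 - 7*6)/(1 + 6))/7)² + 4*(-2/7 + ((-6 - 7*6)/(1 + 6))/7))) = 44*(-17 + (-5 + (-2/7 + ((-6 - 42)/7)/7)² + 4*(-2/7 + ((-6 - 42)/7)/7))) = 44*(-17 + (-5 + (-2/7 + ((⅐)*(-48))/7)² + 4*(-2/7 + ((⅐)*(-48))/7))) = 44*(-17 + (-5 + (-2/7 + (⅐)*(-48/7))² + 4*(-2/7 + (⅐)*(-48/7)))) = 44*(-17 + (-5 + (-2/7 - 48/49)² + 4*(-2/7 - 48/49))) = 44*(-17 + (-5 + (-62/49)² + 4*(-62/49))) = 44*(-17 + (-5 + 3844/2401 - 248/49)) = 44*(-17 - 20313/2401) = 44*(-61130/2401) = -2689720/2401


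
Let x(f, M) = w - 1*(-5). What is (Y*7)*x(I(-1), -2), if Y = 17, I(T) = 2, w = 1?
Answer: 714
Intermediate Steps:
x(f, M) = 6 (x(f, M) = 1 - 1*(-5) = 1 + 5 = 6)
(Y*7)*x(I(-1), -2) = (17*7)*6 = 119*6 = 714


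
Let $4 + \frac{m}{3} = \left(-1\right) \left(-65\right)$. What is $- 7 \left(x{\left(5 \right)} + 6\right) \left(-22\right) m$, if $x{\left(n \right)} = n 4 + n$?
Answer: $873642$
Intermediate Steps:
$m = 183$ ($m = -12 + 3 \left(\left(-1\right) \left(-65\right)\right) = -12 + 3 \cdot 65 = -12 + 195 = 183$)
$x{\left(n \right)} = 5 n$ ($x{\left(n \right)} = 4 n + n = 5 n$)
$- 7 \left(x{\left(5 \right)} + 6\right) \left(-22\right) m = - 7 \left(5 \cdot 5 + 6\right) \left(-22\right) 183 = - 7 \left(25 + 6\right) \left(-22\right) 183 = \left(-7\right) 31 \left(-22\right) 183 = \left(-217\right) \left(-22\right) 183 = 4774 \cdot 183 = 873642$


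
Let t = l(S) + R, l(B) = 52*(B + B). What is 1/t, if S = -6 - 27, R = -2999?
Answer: -1/6431 ≈ -0.00015550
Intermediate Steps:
S = -33
l(B) = 104*B (l(B) = 52*(2*B) = 104*B)
t = -6431 (t = 104*(-33) - 2999 = -3432 - 2999 = -6431)
1/t = 1/(-6431) = -1/6431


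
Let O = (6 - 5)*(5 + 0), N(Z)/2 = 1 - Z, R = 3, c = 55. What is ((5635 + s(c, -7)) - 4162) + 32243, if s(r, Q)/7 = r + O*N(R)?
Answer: 33961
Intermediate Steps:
N(Z) = 2 - 2*Z (N(Z) = 2*(1 - Z) = 2 - 2*Z)
O = 5 (O = 1*5 = 5)
s(r, Q) = -140 + 7*r (s(r, Q) = 7*(r + 5*(2 - 2*3)) = 7*(r + 5*(2 - 6)) = 7*(r + 5*(-4)) = 7*(r - 20) = 7*(-20 + r) = -140 + 7*r)
((5635 + s(c, -7)) - 4162) + 32243 = ((5635 + (-140 + 7*55)) - 4162) + 32243 = ((5635 + (-140 + 385)) - 4162) + 32243 = ((5635 + 245) - 4162) + 32243 = (5880 - 4162) + 32243 = 1718 + 32243 = 33961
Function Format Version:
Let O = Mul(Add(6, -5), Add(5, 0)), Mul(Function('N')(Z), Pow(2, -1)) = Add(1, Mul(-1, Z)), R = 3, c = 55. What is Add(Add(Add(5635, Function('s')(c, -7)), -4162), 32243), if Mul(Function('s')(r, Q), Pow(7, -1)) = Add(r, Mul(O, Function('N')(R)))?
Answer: 33961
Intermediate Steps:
Function('N')(Z) = Add(2, Mul(-2, Z)) (Function('N')(Z) = Mul(2, Add(1, Mul(-1, Z))) = Add(2, Mul(-2, Z)))
O = 5 (O = Mul(1, 5) = 5)
Function('s')(r, Q) = Add(-140, Mul(7, r)) (Function('s')(r, Q) = Mul(7, Add(r, Mul(5, Add(2, Mul(-2, 3))))) = Mul(7, Add(r, Mul(5, Add(2, -6)))) = Mul(7, Add(r, Mul(5, -4))) = Mul(7, Add(r, -20)) = Mul(7, Add(-20, r)) = Add(-140, Mul(7, r)))
Add(Add(Add(5635, Function('s')(c, -7)), -4162), 32243) = Add(Add(Add(5635, Add(-140, Mul(7, 55))), -4162), 32243) = Add(Add(Add(5635, Add(-140, 385)), -4162), 32243) = Add(Add(Add(5635, 245), -4162), 32243) = Add(Add(5880, -4162), 32243) = Add(1718, 32243) = 33961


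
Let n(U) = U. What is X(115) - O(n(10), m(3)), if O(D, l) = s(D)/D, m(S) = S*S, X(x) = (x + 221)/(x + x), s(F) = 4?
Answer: 122/115 ≈ 1.0609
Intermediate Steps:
X(x) = (221 + x)/(2*x) (X(x) = (221 + x)/((2*x)) = (221 + x)*(1/(2*x)) = (221 + x)/(2*x))
m(S) = S²
O(D, l) = 4/D
X(115) - O(n(10), m(3)) = (½)*(221 + 115)/115 - 4/10 = (½)*(1/115)*336 - 4/10 = 168/115 - 1*⅖ = 168/115 - ⅖ = 122/115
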